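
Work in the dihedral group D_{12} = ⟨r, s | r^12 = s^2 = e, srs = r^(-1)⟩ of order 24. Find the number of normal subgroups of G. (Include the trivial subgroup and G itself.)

9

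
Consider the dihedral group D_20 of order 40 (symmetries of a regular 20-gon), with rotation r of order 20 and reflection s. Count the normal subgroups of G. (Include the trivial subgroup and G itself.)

G has 48 subgroups. Checking conjugation-invariance by order — order 1: 1/1 normal; order 2: 1/21 normal; order 4: 1/11 normal; order 5: 1/1 normal; order 8: 0/5 normal; order 10: 1/5 normal; order 20: 3/3 normal; order 40: 1/1 normal.
Total normal subgroups: 9.

9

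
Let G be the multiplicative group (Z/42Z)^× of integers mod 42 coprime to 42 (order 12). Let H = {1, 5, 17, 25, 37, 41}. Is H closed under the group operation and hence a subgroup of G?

Yes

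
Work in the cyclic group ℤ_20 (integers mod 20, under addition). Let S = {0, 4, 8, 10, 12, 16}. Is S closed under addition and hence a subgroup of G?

|S| = 6 does not divide |G| = 20, so by Lagrange S is not a subgroup.

No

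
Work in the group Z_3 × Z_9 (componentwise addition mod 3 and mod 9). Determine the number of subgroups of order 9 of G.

|G| = 27 and 9 | 27, so subgroups of order 9 are possible by Lagrange.
The subgroups of order 9 are: {(0,0), (0,1), (0,2), (0,3), (0,4), (0,5), (0,6), (0,7), (0,8)}; {(0,0), (0,3), (0,6), (1,0), (1,3), (1,6), (2,0), (2,3), (2,6)}; {(0,0), (0,3), (0,6), (1,1), (1,4), (1,7), (2,2), (2,5), (2,8)}; {(0,0), (0,3), (0,6), (1,2), (1,5), (1,8), (2,1), (2,4), (2,7)}.
So G has 4 subgroups of order 9.

4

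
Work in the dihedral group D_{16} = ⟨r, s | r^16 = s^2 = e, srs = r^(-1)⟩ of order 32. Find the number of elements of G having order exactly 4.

2

The elements of order 4 are: r^4, r^12.
That's 2.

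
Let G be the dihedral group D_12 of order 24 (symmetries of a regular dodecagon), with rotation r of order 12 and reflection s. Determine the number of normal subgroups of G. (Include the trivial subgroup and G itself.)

9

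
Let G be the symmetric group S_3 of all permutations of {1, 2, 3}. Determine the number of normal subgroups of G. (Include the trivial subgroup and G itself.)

G has 6 subgroups. Checking conjugation-invariance by order — order 1: 1/1 normal; order 2: 0/3 normal; order 3: 1/1 normal; order 6: 1/1 normal.
Total normal subgroups: 3.

3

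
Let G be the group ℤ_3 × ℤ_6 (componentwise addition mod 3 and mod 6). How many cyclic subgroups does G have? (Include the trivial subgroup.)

10

Each element a generates a cyclic subgroup ⟨a⟩; distinct elements may generate the same one (a cyclic group of order d has φ(d) generators).
Cyclic subgroups by order — order 1: 1; order 2: 1; order 3: 4; order 6: 4.
Total: 10.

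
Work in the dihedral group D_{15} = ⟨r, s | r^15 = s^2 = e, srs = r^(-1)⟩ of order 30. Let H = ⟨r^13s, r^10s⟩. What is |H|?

10

|⟨r^13s⟩| = 2 and |⟨r^10s⟩| = 2, so |H| is a multiple of lcm(2, 2) = 2 and divides |G| = 30.
Closing under the operation: H = {e, r^3, r^6, r^9, r^12, rs, r^4s, r^7s, r^10s, r^13s}, so |H| = 10.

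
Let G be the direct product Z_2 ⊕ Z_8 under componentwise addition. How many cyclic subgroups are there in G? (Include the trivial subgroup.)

8

Each element a generates a cyclic subgroup ⟨a⟩; distinct elements may generate the same one (a cyclic group of order d has φ(d) generators).
Cyclic subgroups by order — order 1: 1; order 2: 3; order 4: 2; order 8: 2.
Total: 8.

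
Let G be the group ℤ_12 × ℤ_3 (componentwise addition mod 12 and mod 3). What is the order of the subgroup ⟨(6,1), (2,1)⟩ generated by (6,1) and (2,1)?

18

|⟨(6,1)⟩| = 6 and |⟨(2,1)⟩| = 6, so |H| is a multiple of lcm(6, 6) = 6 and divides |G| = 36.
Closing under the operation: H = {(0,0), (0,1), (0,2), (2,0), (2,1), (2,2), (4,0), (4,1), (4,2), (6,0), (6,1), (6,2), (8,0), (8,1), (8,2), (10,0), (10,1), (10,2)}, so |H| = 18.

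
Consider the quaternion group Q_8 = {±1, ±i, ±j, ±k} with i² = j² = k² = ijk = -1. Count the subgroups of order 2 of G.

1

|G| = 8 and 2 | 8, so subgroups of order 2 are possible by Lagrange.
The subgroups of order 2 are: {1, -1}.
So G has 1 subgroup of order 2.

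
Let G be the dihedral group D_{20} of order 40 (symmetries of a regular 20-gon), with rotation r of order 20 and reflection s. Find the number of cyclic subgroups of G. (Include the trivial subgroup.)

26

A cyclic subgroup of order d is generated by each of its φ(d) elements of order d, so the cyclic subgroups of order d number (#elements of order d)/φ(d).
Cyclic subgroups by order — order 1: 1; order 2: 21; order 4: 1; order 5: 1; order 10: 1; order 20: 1.
Total: 26.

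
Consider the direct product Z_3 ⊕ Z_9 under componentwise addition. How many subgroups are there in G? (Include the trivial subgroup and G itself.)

|G| = 27, so by Lagrange every subgroup order divides 27. Divisors: 1, 3, 9, 27.
Subgroups by order — order 1: 1; order 3: 4; order 9: 4; order 27: 1.
Total: 1 + 4 + 4 + 1 = 10.

10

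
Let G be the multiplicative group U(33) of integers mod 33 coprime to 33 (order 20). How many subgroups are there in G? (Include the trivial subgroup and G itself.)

|G| = 20, so by Lagrange every subgroup order divides 20. Divisors: 1, 2, 4, 5, 10, 20.
Subgroups by order — order 1: 1; order 2: 3; order 4: 1; order 5: 1; order 10: 3; order 20: 1.
Total: 1 + 3 + 1 + 1 + 3 + 1 = 10.

10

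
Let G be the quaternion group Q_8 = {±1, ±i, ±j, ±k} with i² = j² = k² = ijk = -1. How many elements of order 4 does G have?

The elements of order 4 are: i, -i, j, -j, k, -k.
That's 6.

6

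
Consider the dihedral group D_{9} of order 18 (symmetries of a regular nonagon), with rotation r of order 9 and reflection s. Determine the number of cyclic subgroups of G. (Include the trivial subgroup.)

12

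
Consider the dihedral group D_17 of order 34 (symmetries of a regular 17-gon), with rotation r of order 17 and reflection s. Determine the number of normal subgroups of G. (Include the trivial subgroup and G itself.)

G has 20 subgroups. Checking conjugation-invariance by order — order 1: 1/1 normal; order 2: 0/17 normal; order 17: 1/1 normal; order 34: 1/1 normal.
Total normal subgroups: 3.

3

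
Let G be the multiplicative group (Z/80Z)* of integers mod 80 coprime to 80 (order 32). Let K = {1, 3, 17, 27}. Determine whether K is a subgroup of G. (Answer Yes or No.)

No

17 ∈ K but its inverse 33 ∉ K, so K is not a subgroup.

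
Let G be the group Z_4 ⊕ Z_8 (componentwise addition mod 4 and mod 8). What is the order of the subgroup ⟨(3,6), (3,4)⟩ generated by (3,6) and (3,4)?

|⟨(3,6)⟩| = 4 and |⟨(3,4)⟩| = 4, so |H| is a multiple of lcm(4, 4) = 4 and divides |G| = 32.
Closing under the operation: H = {(0,0), (0,2), (0,4), (0,6), (1,0), (1,2), (1,4), (1,6), (2,0), (2,2), (2,4), (2,6), (3,0), (3,2), (3,4), (3,6)}, so |H| = 16.

16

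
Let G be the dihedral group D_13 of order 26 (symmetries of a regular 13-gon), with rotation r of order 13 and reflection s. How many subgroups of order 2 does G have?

13

|G| = 26 and 2 | 26, so subgroups of order 2 are possible by Lagrange.
The subgroups of order 2 are: {e, r^10s}; {e, r^11s}; {e, r^12s}; {e, r^2s}; … (13 in all).
So G has 13 subgroups of order 2.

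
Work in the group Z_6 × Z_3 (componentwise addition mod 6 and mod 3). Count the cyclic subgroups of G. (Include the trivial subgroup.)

A cyclic subgroup of order d is generated by each of its φ(d) elements of order d, so the cyclic subgroups of order d number (#elements of order d)/φ(d).
Cyclic subgroups by order — order 1: 1; order 2: 1; order 3: 4; order 6: 4.
Total: 10.

10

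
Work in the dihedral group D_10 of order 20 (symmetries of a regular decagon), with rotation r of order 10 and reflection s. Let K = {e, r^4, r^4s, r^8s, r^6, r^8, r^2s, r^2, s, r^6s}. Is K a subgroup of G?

Yes

|K| = 10 divides |G| = 20, consistent with Lagrange.
K contains the identity, every element's inverse is in K, and K is closed under ·: it is a subgroup.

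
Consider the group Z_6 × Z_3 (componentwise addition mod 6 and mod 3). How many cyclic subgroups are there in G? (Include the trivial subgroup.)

10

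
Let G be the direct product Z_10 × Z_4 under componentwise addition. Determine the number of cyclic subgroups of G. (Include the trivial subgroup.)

12

Group the elements of G by the cyclic subgroup they generate; each cyclic subgroup of order d accounts for φ(d) elements.
Cyclic subgroups by order — order 1: 1; order 2: 3; order 4: 2; order 5: 1; order 10: 3; order 20: 2.
Total: 12.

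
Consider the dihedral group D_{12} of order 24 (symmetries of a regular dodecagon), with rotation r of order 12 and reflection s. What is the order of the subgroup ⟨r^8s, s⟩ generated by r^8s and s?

|⟨r^8s⟩| = 2 and |⟨s⟩| = 2, so |H| is a multiple of lcm(2, 2) = 2 and divides |G| = 24.
Closing under the operation: H = {e, r^4, r^8, s, r^4s, r^8s}, so |H| = 6.

6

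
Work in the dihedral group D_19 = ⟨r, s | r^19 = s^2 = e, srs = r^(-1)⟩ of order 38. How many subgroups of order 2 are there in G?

|G| = 38 and 2 | 38, so subgroups of order 2 are possible by Lagrange.
The subgroups of order 2 are: {e, r^10s}; {e, r^11s}; {e, r^12s}; {e, r^13s}; … (19 in all).
So G has 19 subgroups of order 2.

19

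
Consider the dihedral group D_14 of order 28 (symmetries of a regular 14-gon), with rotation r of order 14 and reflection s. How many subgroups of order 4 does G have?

|G| = 28 and 4 | 28, so subgroups of order 4 are possible by Lagrange.
The subgroups of order 4 are: {e, r^7, r^3s, r^10s}; {e, r^7, r^4s, r^11s}; {e, r^7, r^5s, r^12s}; {e, r^7, r^6s, r^13s}; … (7 in all).
So G has 7 subgroups of order 4.

7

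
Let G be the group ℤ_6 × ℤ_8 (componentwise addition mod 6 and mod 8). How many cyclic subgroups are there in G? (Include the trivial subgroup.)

16

Each element a generates a cyclic subgroup ⟨a⟩; distinct elements may generate the same one (a cyclic group of order d has φ(d) generators).
Cyclic subgroups by order — order 1: 1; order 2: 3; order 3: 1; order 4: 2; order 6: 3; order 8: 2; order 12: 2; order 24: 2.
Total: 16.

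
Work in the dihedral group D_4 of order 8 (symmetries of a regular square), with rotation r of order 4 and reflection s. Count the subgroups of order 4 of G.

3

|G| = 8 and 4 | 8, so subgroups of order 4 are possible by Lagrange.
The subgroups of order 4 are: {e, r, r^2, r^3}; {e, r^2, s, r^2s}; {e, r^2, rs, r^3s}.
So G has 3 subgroups of order 4.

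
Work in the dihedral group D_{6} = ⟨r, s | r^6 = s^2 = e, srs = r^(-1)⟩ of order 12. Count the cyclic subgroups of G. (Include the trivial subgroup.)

10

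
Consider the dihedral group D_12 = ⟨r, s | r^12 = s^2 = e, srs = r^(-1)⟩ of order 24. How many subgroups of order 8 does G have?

3

|G| = 24 and 8 | 24, so subgroups of order 8 are possible by Lagrange.
The subgroups of order 8 are: {e, r^3, r^6, r^9, rs, r^4s, r^7s, r^10s}; {e, r^3, r^6, r^9, r^2s, r^5s, r^8s, r^11s}; {e, r^3, r^6, r^9, s, r^3s, r^6s, r^9s}.
So G has 3 subgroups of order 8.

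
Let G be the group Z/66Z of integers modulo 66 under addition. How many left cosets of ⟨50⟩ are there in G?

2

|⟨50⟩| = 33 and |G| = 66.
By Lagrange, [G : H] = |G|/|H| = 66/33 = 2.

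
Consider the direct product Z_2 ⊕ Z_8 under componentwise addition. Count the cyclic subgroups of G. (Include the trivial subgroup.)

8

Group the elements of G by the cyclic subgroup they generate; each cyclic subgroup of order d accounts for φ(d) elements.
Cyclic subgroups by order — order 1: 1; order 2: 3; order 4: 2; order 8: 2.
Total: 8.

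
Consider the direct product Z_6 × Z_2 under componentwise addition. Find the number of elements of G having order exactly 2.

3

An element (a,b) has order lcm(ord(a), ord(b)); count pairs with lcm equal to 2.
Enumerating gives 3 such elements.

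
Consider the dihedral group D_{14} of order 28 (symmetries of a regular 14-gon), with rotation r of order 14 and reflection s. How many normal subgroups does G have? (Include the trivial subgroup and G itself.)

7

G has 28 subgroups. Checking conjugation-invariance by order — order 1: 1/1 normal; order 2: 1/15 normal; order 4: 0/7 normal; order 7: 1/1 normal; order 14: 3/3 normal; order 28: 1/1 normal.
Total normal subgroups: 7.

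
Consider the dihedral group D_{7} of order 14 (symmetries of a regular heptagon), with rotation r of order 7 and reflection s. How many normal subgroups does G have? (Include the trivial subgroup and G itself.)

3

G has 10 subgroups. Checking conjugation-invariance by order — order 1: 1/1 normal; order 2: 0/7 normal; order 7: 1/1 normal; order 14: 1/1 normal.
Total normal subgroups: 3.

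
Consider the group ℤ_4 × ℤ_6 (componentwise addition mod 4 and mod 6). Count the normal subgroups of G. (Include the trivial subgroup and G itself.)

16

G is abelian, so every subgroup is normal.
G has 16 subgroups in total, hence 16 normal subgroups.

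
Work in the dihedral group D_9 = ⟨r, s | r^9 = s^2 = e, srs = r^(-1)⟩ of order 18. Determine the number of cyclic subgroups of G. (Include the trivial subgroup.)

12

Group the elements of G by the cyclic subgroup they generate; each cyclic subgroup of order d accounts for φ(d) elements.
Cyclic subgroups by order — order 1: 1; order 2: 9; order 3: 1; order 9: 1.
Total: 12.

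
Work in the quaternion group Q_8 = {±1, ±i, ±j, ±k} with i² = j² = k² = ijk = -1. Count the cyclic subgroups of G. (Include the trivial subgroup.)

5

Each element a generates a cyclic subgroup ⟨a⟩; distinct elements may generate the same one (a cyclic group of order d has φ(d) generators).
Cyclic subgroups by order — order 1: 1; order 2: 1; order 4: 3.
Total: 5.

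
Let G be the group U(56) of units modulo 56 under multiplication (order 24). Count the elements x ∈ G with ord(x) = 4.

0

No element of G has order 4 (even though 4 | 24).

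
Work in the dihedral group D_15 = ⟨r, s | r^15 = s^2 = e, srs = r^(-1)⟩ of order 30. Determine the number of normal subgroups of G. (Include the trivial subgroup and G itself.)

G has 28 subgroups. Checking conjugation-invariance by order — order 1: 1/1 normal; order 2: 0/15 normal; order 3: 1/1 normal; order 5: 1/1 normal; order 6: 0/5 normal; order 10: 0/3 normal; order 15: 1/1 normal; order 30: 1/1 normal.
Total normal subgroups: 5.

5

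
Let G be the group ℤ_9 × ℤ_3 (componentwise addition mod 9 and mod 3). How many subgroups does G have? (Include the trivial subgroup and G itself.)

|G| = 27, so by Lagrange every subgroup order divides 27. Divisors: 1, 3, 9, 27.
Subgroups by order — order 1: 1; order 3: 4; order 9: 4; order 27: 1.
Total: 1 + 4 + 4 + 1 = 10.

10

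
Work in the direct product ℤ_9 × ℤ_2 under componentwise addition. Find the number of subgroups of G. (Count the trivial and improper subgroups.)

6

|G| = 18, so by Lagrange every subgroup order divides 18. Divisors: 1, 2, 3, 6, 9, 18.
Subgroups by order — order 1: 1; order 2: 1; order 3: 1; order 6: 1; order 9: 1; order 18: 1.
Total: 1 + 1 + 1 + 1 + 1 + 1 = 6.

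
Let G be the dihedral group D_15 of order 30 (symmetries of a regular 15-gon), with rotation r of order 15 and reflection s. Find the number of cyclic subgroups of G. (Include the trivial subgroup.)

A cyclic subgroup of order d is generated by each of its φ(d) elements of order d, so the cyclic subgroups of order d number (#elements of order d)/φ(d).
Cyclic subgroups by order — order 1: 1; order 2: 15; order 3: 1; order 5: 1; order 15: 1.
Total: 19.

19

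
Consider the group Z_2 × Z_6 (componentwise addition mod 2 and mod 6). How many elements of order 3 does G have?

An element (a,b) has order lcm(ord(a), ord(b)); count pairs with lcm equal to 3.
Enumerating gives 2 such elements.

2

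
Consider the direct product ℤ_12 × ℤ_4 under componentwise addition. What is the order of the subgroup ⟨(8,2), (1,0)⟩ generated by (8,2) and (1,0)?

24

|⟨(8,2)⟩| = 6 and |⟨(1,0)⟩| = 12, so |H| is a multiple of lcm(6, 12) = 12 and divides |G| = 48.
Closing under the operation: H = {(0,0), (0,2), (1,0), (1,2), (2,0), (2,2), (3,0), (3,2), (4,0), (4,2), (5,0), (5,2), (6,0), (6,2), (7,0), (7,2), (8,0), (8,2), (9,0), (9,2), (10,0), (10,2), (11,0), (11,2)}, so |H| = 24.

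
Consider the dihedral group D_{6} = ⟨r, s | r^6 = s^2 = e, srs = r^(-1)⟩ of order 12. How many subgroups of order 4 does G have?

3

|G| = 12 and 4 | 12, so subgroups of order 4 are possible by Lagrange.
The subgroups of order 4 are: {e, r^3, r^2s, r^5s}; {e, r^3, s, r^3s}; {e, r^3, rs, r^4s}.
So G has 3 subgroups of order 4.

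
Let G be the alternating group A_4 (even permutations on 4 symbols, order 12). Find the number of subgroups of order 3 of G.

|G| = 12 and 3 | 12, so subgroups of order 3 are possible by Lagrange.
The subgroups of order 3 are: {e, (1 2 3), (1 3 2)}; {e, (1 2 4), (1 4 2)}; {e, (1 3 4), (1 4 3)}; {e, (2 3 4), (2 4 3)}.
So G has 4 subgroups of order 3.

4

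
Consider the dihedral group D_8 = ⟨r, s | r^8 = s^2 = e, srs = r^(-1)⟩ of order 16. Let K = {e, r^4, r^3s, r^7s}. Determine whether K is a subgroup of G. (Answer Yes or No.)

Yes

|K| = 4 divides |G| = 16, consistent with Lagrange.
K contains the identity, every element's inverse is in K, and K is closed under ·: it is a subgroup.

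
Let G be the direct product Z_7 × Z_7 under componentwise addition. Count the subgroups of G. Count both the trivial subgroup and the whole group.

10

|G| = 49, so by Lagrange every subgroup order divides 49. Divisors: 1, 7, 49.
Subgroups by order — order 1: 1; order 7: 8; order 49: 1.
Total: 1 + 8 + 1 = 10.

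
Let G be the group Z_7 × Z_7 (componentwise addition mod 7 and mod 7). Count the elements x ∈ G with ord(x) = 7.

48

An element (a,b) has order lcm(ord(a), ord(b)); count pairs with lcm equal to 7.
Enumerating gives 48 such elements.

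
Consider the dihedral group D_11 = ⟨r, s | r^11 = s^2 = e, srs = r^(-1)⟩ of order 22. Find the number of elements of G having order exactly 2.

Enumerating element orders in G gives 11 elements of order 2.

11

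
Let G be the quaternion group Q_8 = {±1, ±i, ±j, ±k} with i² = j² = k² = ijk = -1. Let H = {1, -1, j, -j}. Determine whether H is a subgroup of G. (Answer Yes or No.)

Yes

|H| = 4 divides |G| = 8, consistent with Lagrange.
H contains the identity, every element's inverse is in H, and H is closed under ·: it is a subgroup.
In fact H = ⟨j⟩.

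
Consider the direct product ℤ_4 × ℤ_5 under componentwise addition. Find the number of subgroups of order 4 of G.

|G| = 20 and 4 | 20, so subgroups of order 4 are possible by Lagrange.
The subgroups of order 4 are: {(0,0), (1,0), (2,0), (3,0)}.
So G has 1 subgroup of order 4.

1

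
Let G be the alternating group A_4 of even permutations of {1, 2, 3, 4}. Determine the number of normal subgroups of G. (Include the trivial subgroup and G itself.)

G has 10 subgroups. Checking conjugation-invariance by order — order 1: 1/1 normal; order 2: 0/3 normal; order 3: 0/4 normal; order 4: 1/1 normal; order 12: 1/1 normal.
Total normal subgroups: 3.

3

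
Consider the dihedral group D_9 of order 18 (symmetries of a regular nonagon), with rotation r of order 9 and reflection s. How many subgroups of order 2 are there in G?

9

|G| = 18 and 2 | 18, so subgroups of order 2 are possible by Lagrange.
The subgroups of order 2 are: {e, r^2s}; {e, r^3s}; {e, r^4s}; {e, r^5s}; … (9 in all).
So G has 9 subgroups of order 2.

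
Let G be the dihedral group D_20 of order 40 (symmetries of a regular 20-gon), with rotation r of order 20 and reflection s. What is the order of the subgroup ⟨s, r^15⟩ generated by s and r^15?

8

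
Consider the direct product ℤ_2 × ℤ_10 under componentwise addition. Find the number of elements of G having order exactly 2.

3

An element (a,b) has order lcm(ord(a), ord(b)); count pairs with lcm equal to 2.
Enumerating gives 3 such elements.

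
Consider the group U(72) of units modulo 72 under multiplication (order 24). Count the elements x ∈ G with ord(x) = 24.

No element of G has order 24 (even though 24 | 24).

0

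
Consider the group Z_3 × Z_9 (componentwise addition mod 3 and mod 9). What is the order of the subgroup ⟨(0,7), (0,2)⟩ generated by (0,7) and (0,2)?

|⟨(0,7)⟩| = 9 and |⟨(0,2)⟩| = 9, so |H| is a multiple of lcm(9, 9) = 9 and divides |G| = 27.
Closing under the operation: H = {(0,0), (0,1), (0,2), (0,3), (0,4), (0,5), (0,6), (0,7), (0,8)}, so |H| = 9.

9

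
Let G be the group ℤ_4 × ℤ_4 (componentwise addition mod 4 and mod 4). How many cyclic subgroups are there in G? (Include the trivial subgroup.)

10

A cyclic subgroup of order d is generated by each of its φ(d) elements of order d, so the cyclic subgroups of order d number (#elements of order d)/φ(d).
Cyclic subgroups by order — order 1: 1; order 2: 3; order 4: 6.
Total: 10.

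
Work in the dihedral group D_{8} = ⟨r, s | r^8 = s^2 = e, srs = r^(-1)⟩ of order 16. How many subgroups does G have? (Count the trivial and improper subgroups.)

19

|G| = 16, so by Lagrange every subgroup order divides 16. Divisors: 1, 2, 4, 8, 16.
Subgroups by order — order 1: 1; order 2: 9; order 4: 5; order 8: 3; order 16: 1.
Total: 1 + 9 + 5 + 3 + 1 = 19.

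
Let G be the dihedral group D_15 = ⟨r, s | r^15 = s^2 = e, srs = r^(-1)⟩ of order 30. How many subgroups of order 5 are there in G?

|G| = 30 and 5 | 30, so subgroups of order 5 are possible by Lagrange.
The subgroups of order 5 are: {e, r^3, r^6, r^9, r^12}.
So G has 1 subgroup of order 5.

1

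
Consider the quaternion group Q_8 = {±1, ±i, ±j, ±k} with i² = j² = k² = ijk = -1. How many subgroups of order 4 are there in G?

3

|G| = 8 and 4 | 8, so subgroups of order 4 are possible by Lagrange.
The subgroups of order 4 are: {1, -1, i, -i}; {1, -1, j, -j}; {1, -1, k, -k}.
So G has 3 subgroups of order 4.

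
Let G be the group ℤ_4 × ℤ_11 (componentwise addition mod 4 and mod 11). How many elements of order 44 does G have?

20

An element (a,b) has order lcm(ord(a), ord(b)); count pairs with lcm equal to 44.
Enumerating gives 20 such elements.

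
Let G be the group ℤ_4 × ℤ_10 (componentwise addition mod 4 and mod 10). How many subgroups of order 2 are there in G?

3

|G| = 40 and 2 | 40, so subgroups of order 2 are possible by Lagrange.
The subgroups of order 2 are: {(0,0), (0,5)}; {(0,0), (2,0)}; {(0,0), (2,5)}.
So G has 3 subgroups of order 2.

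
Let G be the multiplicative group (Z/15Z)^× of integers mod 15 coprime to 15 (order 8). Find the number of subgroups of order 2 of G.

|G| = 8 and 2 | 8, so subgroups of order 2 are possible by Lagrange.
The subgroups of order 2 are: {1, 11}; {1, 14}; {1, 4}.
So G has 3 subgroups of order 2.

3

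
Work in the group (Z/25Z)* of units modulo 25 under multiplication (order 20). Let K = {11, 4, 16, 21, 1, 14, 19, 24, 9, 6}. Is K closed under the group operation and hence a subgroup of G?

Yes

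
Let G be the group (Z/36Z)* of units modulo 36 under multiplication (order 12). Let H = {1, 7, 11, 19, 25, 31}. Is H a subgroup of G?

25 ∈ H but its inverse 13 ∉ H, so H is not a subgroup.

No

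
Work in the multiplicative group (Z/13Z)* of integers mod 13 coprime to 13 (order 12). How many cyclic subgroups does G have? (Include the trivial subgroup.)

Group the elements of G by the cyclic subgroup they generate; each cyclic subgroup of order d accounts for φ(d) elements.
Cyclic subgroups by order — order 1: 1; order 2: 1; order 3: 1; order 4: 1; order 6: 1; order 12: 1.
Total: 6.

6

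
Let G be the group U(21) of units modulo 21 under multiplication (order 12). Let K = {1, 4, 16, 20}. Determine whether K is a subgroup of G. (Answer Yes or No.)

No

Closure fails: 16 · 20 = 5 ∉ K. So K is not a subgroup.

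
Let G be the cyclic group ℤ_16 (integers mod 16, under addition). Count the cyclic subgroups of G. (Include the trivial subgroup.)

5

Each element a generates a cyclic subgroup ⟨a⟩; distinct elements may generate the same one (a cyclic group of order d has φ(d) generators).
Cyclic subgroups by order — order 1: 1; order 2: 1; order 4: 1; order 8: 1; order 16: 1.
Total: 5.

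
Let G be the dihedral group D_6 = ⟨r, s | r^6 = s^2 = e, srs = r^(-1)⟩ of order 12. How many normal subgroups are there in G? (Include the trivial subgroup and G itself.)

7

G has 16 subgroups. Checking conjugation-invariance by order — order 1: 1/1 normal; order 2: 1/7 normal; order 3: 1/1 normal; order 4: 0/3 normal; order 6: 3/3 normal; order 12: 1/1 normal.
Total normal subgroups: 7.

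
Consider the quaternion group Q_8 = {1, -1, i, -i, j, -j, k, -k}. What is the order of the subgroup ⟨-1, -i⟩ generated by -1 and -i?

|⟨-1⟩| = 2 and |⟨-i⟩| = 4, so |H| is a multiple of lcm(2, 4) = 4 and divides |G| = 8.
Closing under the operation: H = {1, -1, i, -i}, so |H| = 4.

4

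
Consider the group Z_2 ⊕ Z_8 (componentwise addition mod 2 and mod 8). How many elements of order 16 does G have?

0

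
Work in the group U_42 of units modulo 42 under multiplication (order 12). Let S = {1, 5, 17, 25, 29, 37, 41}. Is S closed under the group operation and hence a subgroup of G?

No

|S| = 7 does not divide |G| = 12, so by Lagrange S is not a subgroup.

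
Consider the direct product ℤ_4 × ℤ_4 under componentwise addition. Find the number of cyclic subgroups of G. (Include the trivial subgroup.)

Group the elements of G by the cyclic subgroup they generate; each cyclic subgroup of order d accounts for φ(d) elements.
Cyclic subgroups by order — order 1: 1; order 2: 3; order 4: 6.
Total: 10.

10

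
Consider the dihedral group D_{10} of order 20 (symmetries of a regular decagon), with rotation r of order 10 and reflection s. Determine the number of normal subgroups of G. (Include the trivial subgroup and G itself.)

7

G has 22 subgroups. Checking conjugation-invariance by order — order 1: 1/1 normal; order 2: 1/11 normal; order 4: 0/5 normal; order 5: 1/1 normal; order 10: 3/3 normal; order 20: 1/1 normal.
Total normal subgroups: 7.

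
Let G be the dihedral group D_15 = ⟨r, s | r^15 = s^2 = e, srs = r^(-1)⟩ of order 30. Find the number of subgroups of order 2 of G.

15

|G| = 30 and 2 | 30, so subgroups of order 2 are possible by Lagrange.
The subgroups of order 2 are: {e, r^10s}; {e, r^11s}; {e, r^12s}; {e, r^13s}; … (15 in all).
So G has 15 subgroups of order 2.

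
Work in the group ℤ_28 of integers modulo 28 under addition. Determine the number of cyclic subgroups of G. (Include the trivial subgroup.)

A cyclic subgroup of order d is generated by each of its φ(d) elements of order d, so the cyclic subgroups of order d number (#elements of order d)/φ(d).
Cyclic subgroups by order — order 1: 1; order 2: 1; order 4: 1; order 7: 1; order 14: 1; order 28: 1.
Total: 6.

6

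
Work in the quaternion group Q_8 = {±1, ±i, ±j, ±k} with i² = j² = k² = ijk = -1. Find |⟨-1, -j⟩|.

4

|⟨-1⟩| = 2 and |⟨-j⟩| = 4, so |H| is a multiple of lcm(2, 4) = 4 and divides |G| = 8.
Closing under the operation: H = {1, -1, j, -j}, so |H| = 4.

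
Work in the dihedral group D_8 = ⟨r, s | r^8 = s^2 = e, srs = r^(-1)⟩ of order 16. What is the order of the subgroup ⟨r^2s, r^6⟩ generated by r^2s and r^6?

8

|⟨r^2s⟩| = 2 and |⟨r^6⟩| = 4, so |H| is a multiple of lcm(2, 4) = 4 and divides |G| = 16.
Closing under the operation: H = {e, r^2, r^4, r^6, s, r^2s, r^4s, r^6s}, so |H| = 8.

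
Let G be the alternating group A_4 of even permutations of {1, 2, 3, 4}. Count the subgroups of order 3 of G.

4

|G| = 12 and 3 | 12, so subgroups of order 3 are possible by Lagrange.
The subgroups of order 3 are: {e, (1 2 3), (1 3 2)}; {e, (1 2 4), (1 4 2)}; {e, (1 3 4), (1 4 3)}; {e, (2 3 4), (2 4 3)}.
So G has 4 subgroups of order 3.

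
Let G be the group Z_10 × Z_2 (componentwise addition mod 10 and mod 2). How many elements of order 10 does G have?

An element (a,b) has order lcm(ord(a), ord(b)); count pairs with lcm equal to 10.
Enumerating gives 12 such elements.

12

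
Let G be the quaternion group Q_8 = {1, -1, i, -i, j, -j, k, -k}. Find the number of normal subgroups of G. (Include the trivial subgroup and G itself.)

6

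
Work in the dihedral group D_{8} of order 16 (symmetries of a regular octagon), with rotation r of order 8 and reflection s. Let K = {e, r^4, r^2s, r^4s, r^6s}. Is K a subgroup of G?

No

|K| = 5 does not divide |G| = 16, so by Lagrange K is not a subgroup.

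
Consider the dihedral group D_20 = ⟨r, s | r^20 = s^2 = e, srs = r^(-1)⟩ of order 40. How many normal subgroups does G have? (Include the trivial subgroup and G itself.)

9

G has 48 subgroups. Checking conjugation-invariance by order — order 1: 1/1 normal; order 2: 1/21 normal; order 4: 1/11 normal; order 5: 1/1 normal; order 8: 0/5 normal; order 10: 1/5 normal; order 20: 3/3 normal; order 40: 1/1 normal.
Total normal subgroups: 9.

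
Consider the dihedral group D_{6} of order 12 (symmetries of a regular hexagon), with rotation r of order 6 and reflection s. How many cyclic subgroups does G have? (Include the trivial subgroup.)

10

Group the elements of G by the cyclic subgroup they generate; each cyclic subgroup of order d accounts for φ(d) elements.
Cyclic subgroups by order — order 1: 1; order 2: 7; order 3: 1; order 6: 1.
Total: 10.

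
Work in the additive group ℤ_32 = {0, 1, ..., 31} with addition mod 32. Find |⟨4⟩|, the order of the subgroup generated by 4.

In ℤ_32, the order of an element a is n/gcd(a, n).
gcd(4, 32) = 4, so |⟨4⟩| = 32/4 = 8.

8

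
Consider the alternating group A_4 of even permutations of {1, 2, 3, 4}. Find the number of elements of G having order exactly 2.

3

The elements of order 2 are: (1 2)(3 4), (1 3)(2 4), (1 4)(2 3).
That's 3.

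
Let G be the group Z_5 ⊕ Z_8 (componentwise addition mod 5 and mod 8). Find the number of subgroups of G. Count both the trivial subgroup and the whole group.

8

|G| = 40, so by Lagrange every subgroup order divides 40. Divisors: 1, 2, 4, 5, 8, 10, 20, 40.
Subgroups by order — order 1: 1; order 2: 1; order 4: 1; order 5: 1; order 8: 1; order 10: 1; order 20: 1; order 40: 1.
Total: 1 + 1 + 1 + 1 + 1 + 1 + 1 + 1 = 8.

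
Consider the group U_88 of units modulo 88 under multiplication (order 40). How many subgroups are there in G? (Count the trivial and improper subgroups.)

|G| = 40, so by Lagrange every subgroup order divides 40. Divisors: 1, 2, 4, 5, 8, 10, 20, 40.
Subgroups by order — order 1: 1; order 2: 7; order 4: 7; order 5: 1; order 8: 1; order 10: 7; order 20: 7; order 40: 1.
Total: 1 + 7 + 7 + 1 + 1 + 7 + 7 + 1 = 32.

32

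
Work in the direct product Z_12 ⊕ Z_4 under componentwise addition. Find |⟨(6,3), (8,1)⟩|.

24

|⟨(6,3)⟩| = 4 and |⟨(8,1)⟩| = 12, so |H| is a multiple of lcm(4, 12) = 12 and divides |G| = 48.
Closing under the operation: H = {(0,0), (0,1), (0,2), (0,3), (2,0), (2,1), (2,2), (2,3), (4,0), (4,1), (4,2), (4,3), (6,0), (6,1), (6,2), (6,3), (8,0), (8,1), (8,2), (8,3), (10,0), (10,1), (10,2), (10,3)}, so |H| = 24.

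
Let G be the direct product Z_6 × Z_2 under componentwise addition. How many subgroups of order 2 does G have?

|G| = 12 and 2 | 12, so subgroups of order 2 are possible by Lagrange.
The subgroups of order 2 are: {(0,0), (0,1)}; {(0,0), (3,0)}; {(0,0), (3,1)}.
So G has 3 subgroups of order 2.

3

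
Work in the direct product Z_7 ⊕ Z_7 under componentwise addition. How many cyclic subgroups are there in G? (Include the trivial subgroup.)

9

Each element a generates a cyclic subgroup ⟨a⟩; distinct elements may generate the same one (a cyclic group of order d has φ(d) generators).
Cyclic subgroups by order — order 1: 1; order 7: 8.
Total: 9.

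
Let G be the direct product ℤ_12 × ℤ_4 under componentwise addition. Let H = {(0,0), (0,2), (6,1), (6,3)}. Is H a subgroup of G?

Yes

|H| = 4 divides |G| = 48, consistent with Lagrange.
H contains the identity, every element's inverse is in H, and H is closed under +: it is a subgroup.
In fact H = ⟨(6,1)⟩.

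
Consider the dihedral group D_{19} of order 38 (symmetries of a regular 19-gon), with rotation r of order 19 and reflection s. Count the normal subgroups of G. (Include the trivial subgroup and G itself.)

G has 22 subgroups. Checking conjugation-invariance by order — order 1: 1/1 normal; order 2: 0/19 normal; order 19: 1/1 normal; order 38: 1/1 normal.
Total normal subgroups: 3.

3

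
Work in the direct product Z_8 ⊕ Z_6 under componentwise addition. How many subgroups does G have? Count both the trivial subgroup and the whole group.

|G| = 48, so by Lagrange every subgroup order divides 48. Divisors: 1, 2, 3, 4, 6, 8, 12, 16, 24, 48.
Subgroups by order — order 1: 1; order 2: 3; order 3: 1; order 4: 3; order 6: 3; order 8: 3; order 12: 3; order 16: 1; order 24: 3; order 48: 1.
Total: 1 + 3 + 1 + 3 + 3 + 3 + 3 + 1 + 3 + 1 = 22.

22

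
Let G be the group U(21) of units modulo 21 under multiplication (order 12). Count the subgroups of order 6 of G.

|G| = 12 and 6 | 12, so subgroups of order 6 are possible by Lagrange.
The subgroups of order 6 are: {1, 4, 10, 13, 16, 19}; {1, 2, 4, 8, 11, 16}; {1, 4, 5, 16, 17, 20}.
So G has 3 subgroups of order 6.

3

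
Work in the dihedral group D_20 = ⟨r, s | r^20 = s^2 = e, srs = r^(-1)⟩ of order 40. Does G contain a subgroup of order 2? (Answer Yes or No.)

Yes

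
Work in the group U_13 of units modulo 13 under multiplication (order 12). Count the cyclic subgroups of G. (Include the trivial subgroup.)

6

Group the elements of G by the cyclic subgroup they generate; each cyclic subgroup of order d accounts for φ(d) elements.
Cyclic subgroups by order — order 1: 1; order 2: 1; order 3: 1; order 4: 1; order 6: 1; order 12: 1.
Total: 6.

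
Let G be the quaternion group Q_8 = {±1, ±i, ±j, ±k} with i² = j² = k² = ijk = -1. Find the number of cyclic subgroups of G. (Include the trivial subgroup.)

5

A cyclic subgroup of order d is generated by each of its φ(d) elements of order d, so the cyclic subgroups of order d number (#elements of order d)/φ(d).
Cyclic subgroups by order — order 1: 1; order 2: 1; order 4: 3.
Total: 5.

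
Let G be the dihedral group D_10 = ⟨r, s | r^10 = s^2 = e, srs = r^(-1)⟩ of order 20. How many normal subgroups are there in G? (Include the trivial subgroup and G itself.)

G has 22 subgroups. Checking conjugation-invariance by order — order 1: 1/1 normal; order 2: 1/11 normal; order 4: 0/5 normal; order 5: 1/1 normal; order 10: 3/3 normal; order 20: 1/1 normal.
Total normal subgroups: 7.

7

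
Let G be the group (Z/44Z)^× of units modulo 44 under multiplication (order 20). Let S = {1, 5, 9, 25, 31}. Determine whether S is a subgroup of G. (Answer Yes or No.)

25 ∈ S but its inverse 37 ∉ S, so S is not a subgroup.

No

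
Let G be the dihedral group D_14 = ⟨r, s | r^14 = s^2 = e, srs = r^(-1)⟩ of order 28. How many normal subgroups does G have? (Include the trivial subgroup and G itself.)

7

G has 28 subgroups. Checking conjugation-invariance by order — order 1: 1/1 normal; order 2: 1/15 normal; order 4: 0/7 normal; order 7: 1/1 normal; order 14: 3/3 normal; order 28: 1/1 normal.
Total normal subgroups: 7.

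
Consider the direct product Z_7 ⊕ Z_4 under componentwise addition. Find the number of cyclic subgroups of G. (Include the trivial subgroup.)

A cyclic subgroup of order d is generated by each of its φ(d) elements of order d, so the cyclic subgroups of order d number (#elements of order d)/φ(d).
Cyclic subgroups by order — order 1: 1; order 2: 1; order 4: 1; order 7: 1; order 14: 1; order 28: 1.
Total: 6.

6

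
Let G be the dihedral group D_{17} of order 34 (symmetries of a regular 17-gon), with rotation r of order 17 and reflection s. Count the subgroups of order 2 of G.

|G| = 34 and 2 | 34, so subgroups of order 2 are possible by Lagrange.
The subgroups of order 2 are: {e, r^10s}; {e, r^11s}; {e, r^12s}; {e, r^13s}; … (17 in all).
So G has 17 subgroups of order 2.

17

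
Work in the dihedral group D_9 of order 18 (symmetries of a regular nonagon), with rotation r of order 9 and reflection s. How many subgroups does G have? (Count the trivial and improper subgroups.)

16

|G| = 18, so by Lagrange every subgroup order divides 18. Divisors: 1, 2, 3, 6, 9, 18.
Subgroups by order — order 1: 1; order 2: 9; order 3: 1; order 6: 3; order 9: 1; order 18: 1.
Total: 1 + 9 + 1 + 3 + 1 + 1 = 16.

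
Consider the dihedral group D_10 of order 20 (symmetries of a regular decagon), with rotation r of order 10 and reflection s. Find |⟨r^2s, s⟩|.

|⟨r^2s⟩| = 2 and |⟨s⟩| = 2, so |H| is a multiple of lcm(2, 2) = 2 and divides |G| = 20.
Closing under the operation: H = {e, r^2, r^4, r^6, r^8, s, r^2s, r^4s, r^6s, r^8s}, so |H| = 10.

10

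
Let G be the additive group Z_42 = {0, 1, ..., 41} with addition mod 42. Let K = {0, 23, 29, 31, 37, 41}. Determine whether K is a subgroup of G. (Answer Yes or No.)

No

37 ∈ K but its inverse 5 ∉ K, so K is not a subgroup.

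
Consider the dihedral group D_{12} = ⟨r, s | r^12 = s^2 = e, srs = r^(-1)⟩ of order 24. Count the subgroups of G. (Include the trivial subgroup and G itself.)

34

|G| = 24, so by Lagrange every subgroup order divides 24. Divisors: 1, 2, 3, 4, 6, 8, 12, 24.
Subgroups by order — order 1: 1; order 2: 13; order 3: 1; order 4: 7; order 6: 5; order 8: 3; order 12: 3; order 24: 1.
Total: 1 + 13 + 1 + 7 + 5 + 3 + 3 + 1 = 34.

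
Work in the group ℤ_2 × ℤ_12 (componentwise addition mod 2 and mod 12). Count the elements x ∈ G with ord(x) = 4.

An element (a,b) has order lcm(ord(a), ord(b)); count pairs with lcm equal to 4.
Enumerating gives 4 such elements.

4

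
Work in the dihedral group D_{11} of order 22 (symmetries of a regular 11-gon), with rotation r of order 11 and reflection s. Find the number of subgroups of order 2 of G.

|G| = 22 and 2 | 22, so subgroups of order 2 are possible by Lagrange.
The subgroups of order 2 are: {e, r^10s}; {e, r^2s}; {e, r^3s}; {e, r^4s}; … (11 in all).
So G has 11 subgroups of order 2.

11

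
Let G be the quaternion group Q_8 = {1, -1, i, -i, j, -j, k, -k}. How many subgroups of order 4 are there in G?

3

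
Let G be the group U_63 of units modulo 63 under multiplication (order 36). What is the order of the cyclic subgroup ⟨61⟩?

6

Compute successive powers of 61 mod 63: 61, 4, 55, 16, 31, 1; 61^6 ≡ 1 (mod 63).
So |⟨61⟩| = 6.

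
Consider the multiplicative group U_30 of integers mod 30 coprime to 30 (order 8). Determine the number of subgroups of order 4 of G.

|G| = 8 and 4 | 8, so subgroups of order 4 are possible by Lagrange.
The subgroups of order 4 are: {1, 11, 19, 29}; {1, 7, 13, 19}; {1, 17, 19, 23}.
So G has 3 subgroups of order 4.

3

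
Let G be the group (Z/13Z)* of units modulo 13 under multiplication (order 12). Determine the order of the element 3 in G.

Compute successive powers of 3 mod 13: 3, 9, 1; 3^3 ≡ 1 (mod 13).
So |⟨3⟩| = 3.

3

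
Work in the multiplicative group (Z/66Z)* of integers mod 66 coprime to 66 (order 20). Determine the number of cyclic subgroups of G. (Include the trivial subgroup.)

8

A cyclic subgroup of order d is generated by each of its φ(d) elements of order d, so the cyclic subgroups of order d number (#elements of order d)/φ(d).
Cyclic subgroups by order — order 1: 1; order 2: 3; order 5: 1; order 10: 3.
Total: 8.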